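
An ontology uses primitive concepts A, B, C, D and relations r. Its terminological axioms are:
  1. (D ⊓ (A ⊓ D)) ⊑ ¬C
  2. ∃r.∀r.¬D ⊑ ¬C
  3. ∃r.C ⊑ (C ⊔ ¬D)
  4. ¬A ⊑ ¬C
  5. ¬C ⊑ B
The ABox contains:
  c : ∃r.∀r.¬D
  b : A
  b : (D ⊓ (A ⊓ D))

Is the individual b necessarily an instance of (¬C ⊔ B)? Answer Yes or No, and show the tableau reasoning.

1. b : (¬C ⊔ B)?  L(b) = {A, (D ⊓ (A ⊓ D))} ∪ {(C ⊓ ¬B)}
   clash {C, ¬C} at b — b ∈ (¬C ⊔ B)
2. Hence b : (¬C ⊔ B): entailed.

Yes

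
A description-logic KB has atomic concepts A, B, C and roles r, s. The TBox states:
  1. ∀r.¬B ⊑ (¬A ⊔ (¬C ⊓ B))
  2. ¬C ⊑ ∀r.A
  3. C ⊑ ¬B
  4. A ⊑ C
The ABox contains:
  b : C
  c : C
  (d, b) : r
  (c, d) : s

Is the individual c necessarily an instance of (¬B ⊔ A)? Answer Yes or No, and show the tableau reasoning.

1. c : (¬B ⊔ A)?  L(c) = {C} ∪ {(B ⊓ ¬A)}
   clash {B, ¬B} at c — c ∈ (¬B ⊔ A)
2. Hence c : (¬B ⊔ A): entailed.

Yes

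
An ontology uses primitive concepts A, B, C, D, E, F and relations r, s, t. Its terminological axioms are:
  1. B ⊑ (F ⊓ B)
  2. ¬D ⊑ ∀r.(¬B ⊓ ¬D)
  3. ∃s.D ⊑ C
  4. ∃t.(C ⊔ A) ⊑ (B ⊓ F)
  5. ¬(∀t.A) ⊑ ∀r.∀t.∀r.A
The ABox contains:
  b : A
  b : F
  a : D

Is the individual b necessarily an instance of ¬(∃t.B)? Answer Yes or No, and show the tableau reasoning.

No

1. b : ¬(∃t.B)?  L(b) = {A, F} ∪ {∃t.B}
   open: L(b) ⊇ {A, D, F, ¬B, ∀r.∀t.∀r.A, …} (+ ∃-successors) — b ∉ ¬(∃t.B) possible
2. Hence b : ¬(∃t.B): not entailed.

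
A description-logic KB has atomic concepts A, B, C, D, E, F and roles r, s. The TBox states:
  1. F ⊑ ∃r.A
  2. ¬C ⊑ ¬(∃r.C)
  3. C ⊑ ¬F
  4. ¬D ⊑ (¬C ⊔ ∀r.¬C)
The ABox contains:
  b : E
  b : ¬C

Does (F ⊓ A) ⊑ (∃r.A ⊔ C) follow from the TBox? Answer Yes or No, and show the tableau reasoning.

1. (F ⊓ A) ⊑ (∃r.A ⊔ C)  ⇔  ((F ⊓ A) ⊓ (∀r.¬A ⊓ ¬C)) unsat w.r.t. T
   all branches close; clash {A, ¬A} at an ∃-successor
2. Hence (F ⊓ A) ⊑ (∃r.A ⊔ C): entailed.

Yes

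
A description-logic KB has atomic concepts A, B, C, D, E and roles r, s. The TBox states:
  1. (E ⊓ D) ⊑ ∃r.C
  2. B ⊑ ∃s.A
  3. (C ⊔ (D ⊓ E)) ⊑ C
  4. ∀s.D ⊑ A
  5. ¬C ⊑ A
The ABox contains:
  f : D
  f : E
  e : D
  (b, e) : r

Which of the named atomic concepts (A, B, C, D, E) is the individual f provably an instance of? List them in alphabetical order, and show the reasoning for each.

{C, D, E}

1. f : A?  L(f) = {D, E} ∪ {¬A}
   open: L(f) ⊇ {C, D, E, ¬A, ¬B, …} (+ ∃-successors) — f ∉ A possible
2. f : B?  L(f) = {D, E} ∪ {¬B}
   open: L(f) ⊇ {C, D, E, ¬B, ∃r.C, …} (+ ∃-successors) — f ∉ B possible
3. f : C?  L(f) = {D, E} ∪ {¬C}
   clash {C, ¬C} at f — f ∈ C
4. f : D?  L(f) = {D, E} ∪ {¬D}
   clash {D, ¬D} at f — f ∈ D
5. f : E?  L(f) = {D, E} ∪ {¬E}
   clash {E, ¬E} at f — f ∈ E
6. Entailed for f: {C, D, E}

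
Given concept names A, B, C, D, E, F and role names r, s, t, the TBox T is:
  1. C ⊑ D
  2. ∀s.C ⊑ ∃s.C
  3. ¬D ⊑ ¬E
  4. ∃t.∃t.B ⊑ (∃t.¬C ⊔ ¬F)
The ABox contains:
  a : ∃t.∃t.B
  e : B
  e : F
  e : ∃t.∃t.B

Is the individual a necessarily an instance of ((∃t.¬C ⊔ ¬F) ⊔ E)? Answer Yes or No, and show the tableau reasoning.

1. a : ((∃t.¬C ⊔ ¬F) ⊔ E)?  L(a) = {∃t.∃t.B} ∪ {((∀t.C ⊓ F) ⊓ ¬E)}
   clash {F, ¬F} at a — a ∈ ((∃t.¬C ⊔ ¬F) ⊔ E)
2. Hence a : ((∃t.¬C ⊔ ¬F) ⊔ E): entailed.

Yes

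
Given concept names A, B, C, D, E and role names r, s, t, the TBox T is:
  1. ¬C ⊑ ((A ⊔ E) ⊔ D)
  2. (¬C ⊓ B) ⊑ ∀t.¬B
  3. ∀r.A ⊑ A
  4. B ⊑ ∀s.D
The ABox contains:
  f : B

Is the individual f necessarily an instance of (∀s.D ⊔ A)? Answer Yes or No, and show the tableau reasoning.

Yes

1. f : (∀s.D ⊔ A)?  L(f) = {B} ∪ {(∃s.¬D ⊓ ¬A)}
   clash {A, ¬A} at f — f ∈ (∀s.D ⊔ A)
2. Hence f : (∀s.D ⊔ A): entailed.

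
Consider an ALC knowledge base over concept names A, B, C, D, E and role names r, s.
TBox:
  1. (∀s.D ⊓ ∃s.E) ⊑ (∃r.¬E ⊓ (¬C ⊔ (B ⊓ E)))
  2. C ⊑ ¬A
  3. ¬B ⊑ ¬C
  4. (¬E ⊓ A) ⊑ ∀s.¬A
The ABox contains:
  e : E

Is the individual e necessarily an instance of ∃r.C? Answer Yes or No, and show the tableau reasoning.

1. e : ∃r.C?  L(e) = {E} ∪ {∀r.¬C}
   open: L(e) ⊇ {B, E, ¬C, ∀r.¬C, ∃s.¬D} (+ ∃-successors) — e ∉ ∃r.C possible
2. Hence e : ∃r.C: not entailed.

No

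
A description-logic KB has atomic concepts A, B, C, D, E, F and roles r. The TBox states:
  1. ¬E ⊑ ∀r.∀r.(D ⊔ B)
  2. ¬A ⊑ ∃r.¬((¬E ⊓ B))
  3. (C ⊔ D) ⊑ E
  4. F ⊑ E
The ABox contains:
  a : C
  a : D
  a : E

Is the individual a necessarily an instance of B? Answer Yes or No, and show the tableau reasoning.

No

1. a : B?  L(a) = {C, D, E} ∪ {¬B}
   open: L(a) ⊇ {A, C, D, E, ¬B} — a ∉ B possible
2. Hence a : B: not entailed.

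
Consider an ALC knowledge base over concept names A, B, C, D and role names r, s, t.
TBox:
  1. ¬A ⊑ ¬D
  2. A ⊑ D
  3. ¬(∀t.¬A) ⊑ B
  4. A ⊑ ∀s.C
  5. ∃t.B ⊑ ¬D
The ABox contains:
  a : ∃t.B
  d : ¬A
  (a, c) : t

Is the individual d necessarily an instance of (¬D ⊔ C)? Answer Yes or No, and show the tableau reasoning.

1. d : (¬D ⊔ C)?  L(d) = {¬A} ∪ {(D ⊓ ¬C)}
   clash {D, ¬D} at d — d ∈ (¬D ⊔ C)
2. Hence d : (¬D ⊔ C): entailed.

Yes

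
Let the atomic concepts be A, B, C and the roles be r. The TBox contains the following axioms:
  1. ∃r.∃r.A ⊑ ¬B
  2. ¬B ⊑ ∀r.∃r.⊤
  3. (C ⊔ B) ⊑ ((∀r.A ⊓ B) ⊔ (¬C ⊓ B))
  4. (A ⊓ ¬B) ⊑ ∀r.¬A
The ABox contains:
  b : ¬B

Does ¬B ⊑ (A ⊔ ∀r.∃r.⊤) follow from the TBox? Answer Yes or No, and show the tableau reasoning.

1. ¬B ⊑ (A ⊔ ∀r.∃r.⊤)  ⇔  (¬B ⊓ (¬A ⊓ ∃r.∀r.⊥)) unsat w.r.t. T
   all branches close; clash {B, ¬B} at x₀
2. Hence ¬B ⊑ (A ⊔ ∀r.∃r.⊤): entailed.

Yes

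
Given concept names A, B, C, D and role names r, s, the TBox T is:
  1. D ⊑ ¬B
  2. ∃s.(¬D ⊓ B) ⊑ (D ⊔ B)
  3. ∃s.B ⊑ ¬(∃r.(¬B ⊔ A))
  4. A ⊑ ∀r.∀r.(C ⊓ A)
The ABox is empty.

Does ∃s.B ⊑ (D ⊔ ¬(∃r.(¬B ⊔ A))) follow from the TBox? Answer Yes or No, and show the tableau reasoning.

Yes

1. ∃s.B ⊑ (D ⊔ ¬(∃r.(¬B ⊔ A)))  ⇔  (∃s.B ⊓ (¬D ⊓ ∃r.(¬B ⊔ A))) unsat w.r.t. T
   all branches close; clash {A, ¬A} at an ∃-successor
2. Hence ∃s.B ⊑ (D ⊔ ¬(∃r.(¬B ⊔ A))): entailed.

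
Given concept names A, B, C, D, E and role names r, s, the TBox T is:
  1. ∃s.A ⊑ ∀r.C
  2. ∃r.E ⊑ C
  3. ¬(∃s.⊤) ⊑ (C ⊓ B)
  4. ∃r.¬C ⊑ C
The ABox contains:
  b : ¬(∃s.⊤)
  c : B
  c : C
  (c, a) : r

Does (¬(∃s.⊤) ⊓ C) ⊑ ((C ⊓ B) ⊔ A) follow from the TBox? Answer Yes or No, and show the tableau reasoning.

1. (¬(∃s.⊤) ⊓ C) ⊑ ((C ⊓ B) ⊔ A)  ⇔  ((∀s.⊥ ⊓ C) ⊓ ((¬C ⊔ ¬B) ⊓ ¬A)) unsat w.r.t. T
   all branches close; clash {B, ¬B} at x₀
2. Hence (¬(∃s.⊤) ⊓ C) ⊑ ((C ⊓ B) ⊔ A): entailed.

Yes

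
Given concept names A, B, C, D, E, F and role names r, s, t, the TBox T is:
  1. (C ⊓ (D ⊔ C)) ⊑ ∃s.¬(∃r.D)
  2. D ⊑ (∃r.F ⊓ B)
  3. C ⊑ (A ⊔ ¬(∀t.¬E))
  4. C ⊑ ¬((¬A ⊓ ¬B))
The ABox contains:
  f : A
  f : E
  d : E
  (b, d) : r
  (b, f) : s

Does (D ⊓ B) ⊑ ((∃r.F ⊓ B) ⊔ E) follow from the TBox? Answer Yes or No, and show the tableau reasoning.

1. (D ⊓ B) ⊑ ((∃r.F ⊓ B) ⊔ E)  ⇔  ((D ⊓ B) ⊓ ((∀r.¬F ⊔ ¬B) ⊓ ¬E)) unsat w.r.t. T
   all branches close; clash {B, ¬B} at x₀
2. Hence (D ⊓ B) ⊑ ((∃r.F ⊓ B) ⊔ E): entailed.

Yes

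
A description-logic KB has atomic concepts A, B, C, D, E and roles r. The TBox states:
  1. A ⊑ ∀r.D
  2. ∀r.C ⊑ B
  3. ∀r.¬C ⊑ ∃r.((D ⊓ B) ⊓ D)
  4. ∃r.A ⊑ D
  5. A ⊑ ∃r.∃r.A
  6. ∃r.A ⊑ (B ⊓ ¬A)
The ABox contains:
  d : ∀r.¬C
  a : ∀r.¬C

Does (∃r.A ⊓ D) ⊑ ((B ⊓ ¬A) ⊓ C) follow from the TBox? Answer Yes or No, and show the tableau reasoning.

1. (∃r.A ⊓ D) ⊑ ((B ⊓ ¬A) ⊓ C)  ⇔  ((∃r.A ⊓ D) ⊓ ((¬B ⊔ A) ⊔ ¬C)) unsat w.r.t. T
   apply at x₀: ∃r.A⊑(B ⊓ ¬A)
   open: L(x₀) ⊇ {B, D, ¬A, ¬C, ∃r.A, …} (+ ∃-successors)
2. Hence (∃r.A ⊓ D) ⊑ ((B ⊓ ¬A) ⊓ C): not entailed.

No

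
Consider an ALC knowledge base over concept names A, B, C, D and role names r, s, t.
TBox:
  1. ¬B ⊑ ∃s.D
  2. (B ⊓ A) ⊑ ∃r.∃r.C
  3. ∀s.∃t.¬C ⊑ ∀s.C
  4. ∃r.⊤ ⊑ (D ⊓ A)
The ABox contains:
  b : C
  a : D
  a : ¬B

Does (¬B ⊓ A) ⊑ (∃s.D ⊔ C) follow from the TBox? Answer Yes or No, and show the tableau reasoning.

1. (¬B ⊓ A) ⊑ (∃s.D ⊔ C)  ⇔  ((¬B ⊓ A) ⊓ (∀s.¬D ⊓ ¬C)) unsat w.r.t. T
   all branches close; clash {D, ¬D} at an ∃-successor
2. Hence (¬B ⊓ A) ⊑ (∃s.D ⊔ C): entailed.

Yes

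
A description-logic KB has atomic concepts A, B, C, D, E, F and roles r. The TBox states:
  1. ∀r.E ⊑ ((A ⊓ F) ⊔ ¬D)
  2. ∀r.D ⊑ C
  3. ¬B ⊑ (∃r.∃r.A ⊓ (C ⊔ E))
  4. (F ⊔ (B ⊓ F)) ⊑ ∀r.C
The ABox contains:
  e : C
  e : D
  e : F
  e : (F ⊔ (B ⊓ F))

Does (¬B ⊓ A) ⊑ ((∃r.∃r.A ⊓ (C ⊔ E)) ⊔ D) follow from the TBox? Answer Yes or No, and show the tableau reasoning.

Yes

1. (¬B ⊓ A) ⊑ ((∃r.∃r.A ⊓ (C ⊔ E)) ⊔ D)  ⇔  ((¬B ⊓ A) ⊓ ((∀r.∀r.¬A ⊔ (¬C ⊓ ¬E)) ⊓ ¬D)) unsat w.r.t. T
   all branches close; clash {C, ¬C} at x₀
2. Hence (¬B ⊓ A) ⊑ ((∃r.∃r.A ⊓ (C ⊔ E)) ⊔ D): entailed.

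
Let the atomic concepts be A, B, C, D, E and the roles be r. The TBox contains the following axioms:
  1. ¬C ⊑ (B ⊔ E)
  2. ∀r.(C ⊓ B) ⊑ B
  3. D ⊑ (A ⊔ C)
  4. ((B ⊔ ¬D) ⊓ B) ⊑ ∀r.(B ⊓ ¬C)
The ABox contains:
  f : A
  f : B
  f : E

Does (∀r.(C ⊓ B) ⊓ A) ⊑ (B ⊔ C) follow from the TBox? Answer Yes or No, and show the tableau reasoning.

Yes

1. (∀r.(C ⊓ B) ⊓ A) ⊑ (B ⊔ C)  ⇔  ((∀r.(C ⊓ B) ⊓ A) ⊓ (¬B ⊓ ¬C)) unsat w.r.t. T
   all branches close; clash {B, ¬B} at x₀
2. Hence (∀r.(C ⊓ B) ⊓ A) ⊑ (B ⊔ C): entailed.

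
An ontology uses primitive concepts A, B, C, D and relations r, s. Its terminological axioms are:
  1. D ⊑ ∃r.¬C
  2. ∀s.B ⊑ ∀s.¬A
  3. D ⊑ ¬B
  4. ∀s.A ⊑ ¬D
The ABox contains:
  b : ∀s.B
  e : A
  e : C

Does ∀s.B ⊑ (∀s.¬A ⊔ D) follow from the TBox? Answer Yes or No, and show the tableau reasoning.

Yes

1. ∀s.B ⊑ (∀s.¬A ⊔ D)  ⇔  (∀s.B ⊓ (∃s.A ⊓ ¬D)) unsat w.r.t. T
   all branches close; clash {A, ¬A} at an ∃-successor
2. Hence ∀s.B ⊑ (∀s.¬A ⊔ D): entailed.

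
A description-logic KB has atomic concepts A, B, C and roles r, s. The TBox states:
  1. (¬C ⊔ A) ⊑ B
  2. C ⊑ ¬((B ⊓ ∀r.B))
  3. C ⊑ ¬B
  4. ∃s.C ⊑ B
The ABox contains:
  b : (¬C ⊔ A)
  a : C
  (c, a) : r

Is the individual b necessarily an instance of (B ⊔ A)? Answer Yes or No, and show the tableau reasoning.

1. b : (B ⊔ A)?  L(b) = {(¬C ⊔ A)} ∪ {(¬B ⊓ ¬A)}
   clash {A, ¬A} at b — b ∈ (B ⊔ A)
2. Hence b : (B ⊔ A): entailed.

Yes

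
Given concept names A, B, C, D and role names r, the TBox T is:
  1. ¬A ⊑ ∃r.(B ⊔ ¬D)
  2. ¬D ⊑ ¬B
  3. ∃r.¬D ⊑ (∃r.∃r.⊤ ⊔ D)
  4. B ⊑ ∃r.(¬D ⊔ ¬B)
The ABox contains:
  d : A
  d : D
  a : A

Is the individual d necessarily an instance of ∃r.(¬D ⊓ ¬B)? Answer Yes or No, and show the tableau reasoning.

No

1. d : ∃r.(¬D ⊓ ¬B)?  L(d) = {A, D} ∪ {∀r.(D ⊔ B)}
   open: L(d) ⊇ {A, D, ¬B, ∀r.(D ⊔ B), ∀r.D} — d ∉ ∃r.(¬D ⊓ ¬B) possible
2. Hence d : ∃r.(¬D ⊓ ¬B): not entailed.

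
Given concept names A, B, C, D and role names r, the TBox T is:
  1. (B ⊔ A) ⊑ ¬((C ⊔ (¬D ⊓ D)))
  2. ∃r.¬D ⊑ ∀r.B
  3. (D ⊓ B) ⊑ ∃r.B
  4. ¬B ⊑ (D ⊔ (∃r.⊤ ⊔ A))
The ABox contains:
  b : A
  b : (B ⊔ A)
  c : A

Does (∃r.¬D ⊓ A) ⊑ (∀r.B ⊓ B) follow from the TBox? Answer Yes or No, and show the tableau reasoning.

No

1. (∃r.¬D ⊓ A) ⊑ (∀r.B ⊓ B)  ⇔  ((∃r.¬D ⊓ A) ⊓ (∃r.¬B ⊔ ¬B)) unsat w.r.t. T
   apply at x₀: ∃r.¬D⊑∀r.B
   open: L(x₀) ⊇ {A, ¬B, ¬C, ¬D, ∀r.B, …} (+ ∃-successors)
2. Hence (∃r.¬D ⊓ A) ⊑ (∀r.B ⊓ B): not entailed.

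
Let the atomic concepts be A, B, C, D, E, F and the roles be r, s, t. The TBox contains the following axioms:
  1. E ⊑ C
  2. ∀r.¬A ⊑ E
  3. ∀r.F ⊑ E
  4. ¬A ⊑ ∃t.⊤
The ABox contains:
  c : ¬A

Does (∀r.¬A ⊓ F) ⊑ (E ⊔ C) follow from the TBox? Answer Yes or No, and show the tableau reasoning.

Yes

1. (∀r.¬A ⊓ F) ⊑ (E ⊔ C)  ⇔  ((∀r.¬A ⊓ F) ⊓ (¬E ⊓ ¬C)) unsat w.r.t. T
   all branches close; clash {E, ¬E} at x₀
2. Hence (∀r.¬A ⊓ F) ⊑ (E ⊔ C): entailed.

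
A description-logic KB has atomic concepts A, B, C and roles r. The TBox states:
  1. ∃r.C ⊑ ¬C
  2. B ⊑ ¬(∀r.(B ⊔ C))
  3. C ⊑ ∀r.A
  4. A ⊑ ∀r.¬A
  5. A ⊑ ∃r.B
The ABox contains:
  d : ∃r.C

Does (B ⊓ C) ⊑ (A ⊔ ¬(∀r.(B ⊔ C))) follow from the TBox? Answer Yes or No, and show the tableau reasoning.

Yes

1. (B ⊓ C) ⊑ (A ⊔ ¬(∀r.(B ⊔ C)))  ⇔  ((B ⊓ C) ⊓ (¬A ⊓ ∀r.(B ⊔ C))) unsat w.r.t. T
   all branches close; clash {C, ¬C} at x₀
2. Hence (B ⊓ C) ⊑ (A ⊔ ¬(∀r.(B ⊔ C))): entailed.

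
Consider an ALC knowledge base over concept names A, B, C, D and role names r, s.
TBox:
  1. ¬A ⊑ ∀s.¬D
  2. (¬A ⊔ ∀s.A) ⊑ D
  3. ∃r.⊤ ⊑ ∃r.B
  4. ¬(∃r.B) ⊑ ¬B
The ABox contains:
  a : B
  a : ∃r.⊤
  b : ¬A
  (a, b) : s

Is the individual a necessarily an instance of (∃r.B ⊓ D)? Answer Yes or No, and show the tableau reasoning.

No

1. a : (∃r.B ⊓ D)?  L(a) = {B, ∃r.⊤} ∪ {(∀r.¬B ⊔ ¬D)}
   apply at a: ∃r.⊤⊑∃r.B
   open: L(a) ⊇ {A, B, ¬D, ∃r.B, ∃r.⊤, …} (+ ∃-successors) — a ∉ (∃r.B ⊓ D) possible
2. Hence a : (∃r.B ⊓ D): not entailed.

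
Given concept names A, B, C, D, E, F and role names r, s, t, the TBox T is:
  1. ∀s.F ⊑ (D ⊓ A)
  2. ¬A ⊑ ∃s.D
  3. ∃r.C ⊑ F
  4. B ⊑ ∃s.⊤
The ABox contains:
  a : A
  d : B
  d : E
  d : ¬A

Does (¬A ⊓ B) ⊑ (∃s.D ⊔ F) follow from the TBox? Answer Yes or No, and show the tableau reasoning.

Yes

1. (¬A ⊓ B) ⊑ (∃s.D ⊔ F)  ⇔  ((¬A ⊓ B) ⊓ (∀s.¬D ⊓ ¬F)) unsat w.r.t. T
   all branches close; clash {F, ¬F} at x₀
2. Hence (¬A ⊓ B) ⊑ (∃s.D ⊔ F): entailed.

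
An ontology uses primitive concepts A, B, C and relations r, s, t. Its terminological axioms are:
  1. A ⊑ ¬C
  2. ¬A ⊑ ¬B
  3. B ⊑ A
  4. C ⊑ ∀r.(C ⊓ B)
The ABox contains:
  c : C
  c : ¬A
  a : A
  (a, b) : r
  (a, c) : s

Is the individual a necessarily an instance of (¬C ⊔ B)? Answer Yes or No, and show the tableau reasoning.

Yes

1. a : (¬C ⊔ B)?  L(a) = {A} ∪ {(C ⊓ ¬B)}
   clash {C, ¬C} at a — a ∈ (¬C ⊔ B)
2. Hence a : (¬C ⊔ B): entailed.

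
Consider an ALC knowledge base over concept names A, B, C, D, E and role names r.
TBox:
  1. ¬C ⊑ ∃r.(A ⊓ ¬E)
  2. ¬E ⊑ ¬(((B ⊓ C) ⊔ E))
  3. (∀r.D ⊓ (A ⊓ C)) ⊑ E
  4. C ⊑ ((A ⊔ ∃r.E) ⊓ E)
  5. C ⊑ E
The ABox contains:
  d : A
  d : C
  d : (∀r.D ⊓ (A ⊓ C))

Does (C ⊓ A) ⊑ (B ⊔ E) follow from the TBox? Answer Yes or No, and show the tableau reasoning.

1. (C ⊓ A) ⊑ (B ⊔ E)  ⇔  ((C ⊓ A) ⊓ (¬B ⊓ ¬E)) unsat w.r.t. T
   all branches close; clash {E, ¬E} at x₀
2. Hence (C ⊓ A) ⊑ (B ⊔ E): entailed.

Yes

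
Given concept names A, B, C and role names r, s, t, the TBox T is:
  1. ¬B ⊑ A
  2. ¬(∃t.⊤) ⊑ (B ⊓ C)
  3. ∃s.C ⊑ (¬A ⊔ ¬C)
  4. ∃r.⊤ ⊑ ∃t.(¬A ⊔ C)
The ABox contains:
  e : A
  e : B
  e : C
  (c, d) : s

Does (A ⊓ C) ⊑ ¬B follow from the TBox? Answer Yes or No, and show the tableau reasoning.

1. (A ⊓ C) ⊑ ¬B  ⇔  ((A ⊓ C) ⊓ B) unsat w.r.t. T
   open: L(x₀) ⊇ {A, B, C, ∀r.⊥, ∀s.¬C, …} (+ ∃-successors)
2. Hence (A ⊓ C) ⊑ ¬B: not entailed.

No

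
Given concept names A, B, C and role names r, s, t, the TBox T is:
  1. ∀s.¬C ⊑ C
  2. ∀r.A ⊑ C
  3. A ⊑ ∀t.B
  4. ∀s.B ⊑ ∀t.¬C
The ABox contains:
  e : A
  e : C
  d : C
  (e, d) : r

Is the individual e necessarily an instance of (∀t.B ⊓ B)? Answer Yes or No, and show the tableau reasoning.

1. e : (∀t.B ⊓ B)?  L(e) = {A, C} ∪ {(∃t.¬B ⊔ ¬B)}
   apply at e: A⊑∀t.B
   open: L(e) ⊇ {A, C, ¬B, ∀t.B, ∃s.¬B} (+ ∃-successors) — e ∉ (∀t.B ⊓ B) possible
2. Hence e : (∀t.B ⊓ B): not entailed.

No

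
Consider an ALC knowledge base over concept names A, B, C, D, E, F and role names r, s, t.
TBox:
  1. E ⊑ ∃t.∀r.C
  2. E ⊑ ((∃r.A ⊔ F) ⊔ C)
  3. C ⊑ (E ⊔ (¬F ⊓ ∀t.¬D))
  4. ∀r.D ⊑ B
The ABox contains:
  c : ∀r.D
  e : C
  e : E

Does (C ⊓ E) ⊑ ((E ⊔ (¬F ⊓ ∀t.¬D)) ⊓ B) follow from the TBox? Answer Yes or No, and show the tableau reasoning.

1. (C ⊓ E) ⊑ ((E ⊔ (¬F ⊓ ∀t.¬D)) ⊓ B)  ⇔  ((C ⊓ E) ⊓ ((¬E ⊓ (F ⊔ ∃t.D)) ⊔ ¬B)) unsat w.r.t. T
   apply at x₀: E⊑∃t.∀r.C; E⊑((∃r.A ⊔ F) ⊔ C); C⊑(E ⊔ (¬F ⊓ ∀t.¬D))
   open: L(x₀) ⊇ {C, E, ¬B, ∃r.¬D, ∃t.∀r.C} (+ ∃-successors)
2. Hence (C ⊓ E) ⊑ ((E ⊔ (¬F ⊓ ∀t.¬D)) ⊓ B): not entailed.

No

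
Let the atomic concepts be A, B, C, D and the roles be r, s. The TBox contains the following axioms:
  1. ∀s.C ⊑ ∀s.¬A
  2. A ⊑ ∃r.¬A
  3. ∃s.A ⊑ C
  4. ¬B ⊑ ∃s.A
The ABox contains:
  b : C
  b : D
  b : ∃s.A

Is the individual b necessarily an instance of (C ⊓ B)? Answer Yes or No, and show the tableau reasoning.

1. b : (C ⊓ B)?  L(b) = {C, D, ∃s.A} ∪ {(¬C ⊔ ¬B)}
   open: L(b) ⊇ {C, D, ¬A, ¬B, ∃s.A, …} (+ ∃-successors) — b ∉ (C ⊓ B) possible
2. Hence b : (C ⊓ B): not entailed.

No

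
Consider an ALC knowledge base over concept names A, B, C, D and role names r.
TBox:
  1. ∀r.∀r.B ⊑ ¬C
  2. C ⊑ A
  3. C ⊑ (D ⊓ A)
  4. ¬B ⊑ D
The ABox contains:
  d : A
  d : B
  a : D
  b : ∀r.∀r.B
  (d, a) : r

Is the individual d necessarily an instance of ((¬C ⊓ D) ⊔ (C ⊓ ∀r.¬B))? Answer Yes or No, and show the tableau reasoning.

No

1. d : ((¬C ⊓ D) ⊔ (C ⊓ ∀r.¬B))?  L(d) = {A, B} ∪ {((C ⊔ ¬D) ⊓ (¬C ⊔ ∃r.B))}
   open: L(d) ⊇ {A, B, C, D, ∃r.B, …} (+ ∃-successors) — d ∉ ((¬C ⊓ D) ⊔ (C ⊓ ∀r.¬B)) possible
2. Hence d : ((¬C ⊓ D) ⊔ (C ⊓ ∀r.¬B)): not entailed.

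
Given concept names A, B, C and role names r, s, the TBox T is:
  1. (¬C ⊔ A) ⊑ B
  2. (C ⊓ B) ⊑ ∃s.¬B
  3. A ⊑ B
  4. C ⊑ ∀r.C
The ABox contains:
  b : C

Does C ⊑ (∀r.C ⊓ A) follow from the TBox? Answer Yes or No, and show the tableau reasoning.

No

1. C ⊑ (∀r.C ⊓ A)  ⇔  (C ⊓ (∃r.¬C ⊔ ¬A)) unsat w.r.t. T
   apply at x₀: C⊑∀r.C
   open: L(x₀) ⊇ {C, ¬A, ¬B, ∀r.C}
2. Hence C ⊑ (∀r.C ⊓ A): not entailed.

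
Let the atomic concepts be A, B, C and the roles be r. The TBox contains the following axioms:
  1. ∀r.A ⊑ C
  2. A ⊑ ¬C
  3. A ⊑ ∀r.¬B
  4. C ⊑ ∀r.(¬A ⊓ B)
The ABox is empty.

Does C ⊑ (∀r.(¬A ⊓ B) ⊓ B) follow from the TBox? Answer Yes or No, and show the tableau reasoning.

No

1. C ⊑ (∀r.(¬A ⊓ B) ⊓ B)  ⇔  (C ⊓ (∃r.(A ⊔ ¬B) ⊔ ¬B)) unsat w.r.t. T
   apply at x₀: C⊑∀r.(¬A ⊓ B)
   open: L(x₀) ⊇ {C, ¬A, ¬B, ∀r.(¬A ⊓ B)}
2. Hence C ⊑ (∀r.(¬A ⊓ B) ⊓ B): not entailed.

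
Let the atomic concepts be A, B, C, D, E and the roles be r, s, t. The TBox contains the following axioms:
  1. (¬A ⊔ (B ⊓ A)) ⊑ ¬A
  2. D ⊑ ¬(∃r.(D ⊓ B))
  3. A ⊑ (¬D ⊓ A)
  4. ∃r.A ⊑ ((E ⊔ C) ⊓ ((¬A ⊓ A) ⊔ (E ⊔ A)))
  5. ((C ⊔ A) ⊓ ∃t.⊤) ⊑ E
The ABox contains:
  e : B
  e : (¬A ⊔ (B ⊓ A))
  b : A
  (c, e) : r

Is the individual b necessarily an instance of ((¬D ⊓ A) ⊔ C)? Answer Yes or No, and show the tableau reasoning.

1. b : ((¬D ⊓ A) ⊔ C)?  L(b) = {A} ∪ {((D ⊔ ¬A) ⊓ ¬C)}
   clash {A, ¬A} at b — b ∈ ((¬D ⊓ A) ⊔ C)
2. Hence b : ((¬D ⊓ A) ⊔ C): entailed.

Yes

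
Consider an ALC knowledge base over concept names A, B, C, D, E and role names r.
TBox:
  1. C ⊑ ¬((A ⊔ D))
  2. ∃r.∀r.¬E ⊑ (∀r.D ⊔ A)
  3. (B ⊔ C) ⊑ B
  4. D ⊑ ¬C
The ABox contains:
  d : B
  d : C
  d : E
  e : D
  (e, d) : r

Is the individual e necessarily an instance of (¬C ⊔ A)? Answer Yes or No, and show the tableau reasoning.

1. e : (¬C ⊔ A)?  L(e) = {D} ∪ {(C ⊓ ¬A)}
   clash {C, ¬C} at e — e ∈ (¬C ⊔ A)
2. Hence e : (¬C ⊔ A): entailed.

Yes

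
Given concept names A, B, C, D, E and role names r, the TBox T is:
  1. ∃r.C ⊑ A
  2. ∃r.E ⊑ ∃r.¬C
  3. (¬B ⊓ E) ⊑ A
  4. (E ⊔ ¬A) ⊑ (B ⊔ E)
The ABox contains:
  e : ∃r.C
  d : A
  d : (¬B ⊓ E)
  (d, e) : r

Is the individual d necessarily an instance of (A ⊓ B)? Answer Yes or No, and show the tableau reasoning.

1. d : (A ⊓ B)?  L(d) = {A, (¬B ⊓ E)} ∪ {(¬A ⊔ ¬B)}
   open: L(d) ⊇ {A, E, ¬B, ∀r.¬E} — d ∉ (A ⊓ B) possible
2. Hence d : (A ⊓ B): not entailed.

No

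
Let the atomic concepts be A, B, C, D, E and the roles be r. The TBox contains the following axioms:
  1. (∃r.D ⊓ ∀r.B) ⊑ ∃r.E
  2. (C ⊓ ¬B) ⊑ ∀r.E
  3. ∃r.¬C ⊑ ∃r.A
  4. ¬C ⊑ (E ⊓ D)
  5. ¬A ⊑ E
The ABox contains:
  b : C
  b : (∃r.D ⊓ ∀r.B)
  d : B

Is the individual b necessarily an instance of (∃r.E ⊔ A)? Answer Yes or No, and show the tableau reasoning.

1. b : (∃r.E ⊔ A)?  L(b) = {C, (∃r.D ⊓ ∀r.B)} ∪ {(∀r.¬E ⊓ ¬A)}
   clash {E, ¬E} at an ∃-successor — b ∈ (∃r.E ⊔ A)
2. Hence b : (∃r.E ⊔ A): entailed.

Yes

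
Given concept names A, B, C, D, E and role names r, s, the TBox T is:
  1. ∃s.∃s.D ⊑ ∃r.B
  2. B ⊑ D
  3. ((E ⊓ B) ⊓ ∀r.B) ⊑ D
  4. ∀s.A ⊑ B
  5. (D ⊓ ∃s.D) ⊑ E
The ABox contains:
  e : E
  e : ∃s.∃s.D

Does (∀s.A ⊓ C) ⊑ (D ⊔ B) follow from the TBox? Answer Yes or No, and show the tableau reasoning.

1. (∀s.A ⊓ C) ⊑ (D ⊔ B)  ⇔  ((∀s.A ⊓ C) ⊓ (¬D ⊓ ¬B)) unsat w.r.t. T
   all branches close; clash {B, ¬B} at x₀
2. Hence (∀s.A ⊓ C) ⊑ (D ⊔ B): entailed.

Yes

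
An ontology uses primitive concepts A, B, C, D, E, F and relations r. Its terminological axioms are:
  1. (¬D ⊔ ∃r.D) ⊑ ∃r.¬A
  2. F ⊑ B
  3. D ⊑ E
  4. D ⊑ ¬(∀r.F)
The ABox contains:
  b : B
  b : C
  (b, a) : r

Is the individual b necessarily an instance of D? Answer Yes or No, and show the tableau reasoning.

No

1. b : D?  L(b) = {B, C} ∪ {¬D}
   open: L(b) ⊇ {B, C, ¬D, ∃r.¬A} (+ ∃-successors) — b ∉ D possible
2. Hence b : D: not entailed.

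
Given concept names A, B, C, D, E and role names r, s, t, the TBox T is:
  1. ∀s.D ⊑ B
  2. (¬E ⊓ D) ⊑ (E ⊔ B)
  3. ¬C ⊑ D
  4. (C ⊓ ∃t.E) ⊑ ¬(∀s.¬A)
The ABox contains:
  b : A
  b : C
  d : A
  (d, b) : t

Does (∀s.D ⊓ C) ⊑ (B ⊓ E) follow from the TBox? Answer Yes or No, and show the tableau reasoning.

1. (∀s.D ⊓ C) ⊑ (B ⊓ E)  ⇔  ((∀s.D ⊓ C) ⊓ (¬B ⊔ ¬E)) unsat w.r.t. T
   apply at x₀: ∀s.D⊑B
   open: L(x₀) ⊇ {B, C, ¬D, ¬E, ∀s.D, …}
2. Hence (∀s.D ⊓ C) ⊑ (B ⊓ E): not entailed.

No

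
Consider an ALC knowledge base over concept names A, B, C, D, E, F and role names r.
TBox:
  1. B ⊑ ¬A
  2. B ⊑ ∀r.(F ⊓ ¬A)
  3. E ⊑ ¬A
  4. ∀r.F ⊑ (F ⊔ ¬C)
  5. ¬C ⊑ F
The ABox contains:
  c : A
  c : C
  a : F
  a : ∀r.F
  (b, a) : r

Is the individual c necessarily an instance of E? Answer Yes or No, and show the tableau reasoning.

1. c : E?  L(c) = {A, C} ∪ {¬E}
   open: L(c) ⊇ {A, C, ¬B, ¬E, ∃r.¬F} (+ ∃-successors) — c ∉ E possible
2. Hence c : E: not entailed.

No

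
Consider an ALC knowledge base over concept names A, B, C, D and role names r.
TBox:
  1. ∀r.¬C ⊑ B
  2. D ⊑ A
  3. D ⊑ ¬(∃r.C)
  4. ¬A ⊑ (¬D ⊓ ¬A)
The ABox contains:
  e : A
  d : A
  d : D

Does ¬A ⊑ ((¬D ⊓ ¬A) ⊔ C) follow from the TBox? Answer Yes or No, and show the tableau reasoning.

1. ¬A ⊑ ((¬D ⊓ ¬A) ⊔ C)  ⇔  (¬A ⊓ ((D ⊔ A) ⊓ ¬C)) unsat w.r.t. T
   all branches close; clash {A, ¬A} at x₀
2. Hence ¬A ⊑ ((¬D ⊓ ¬A) ⊔ C): entailed.

Yes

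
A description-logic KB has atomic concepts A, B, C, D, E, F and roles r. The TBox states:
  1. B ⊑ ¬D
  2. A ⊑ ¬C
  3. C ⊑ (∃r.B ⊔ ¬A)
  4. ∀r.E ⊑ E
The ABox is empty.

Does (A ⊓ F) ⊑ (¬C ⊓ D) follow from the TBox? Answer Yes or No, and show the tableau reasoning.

1. (A ⊓ F) ⊑ (¬C ⊓ D)  ⇔  ((A ⊓ F) ⊓ (C ⊔ ¬D)) unsat w.r.t. T
   apply at x₀: A⊑¬C
   open: L(x₀) ⊇ {A, F, ¬C, ¬D, ∃r.¬E} (+ ∃-successors)
2. Hence (A ⊓ F) ⊑ (¬C ⊓ D): not entailed.

No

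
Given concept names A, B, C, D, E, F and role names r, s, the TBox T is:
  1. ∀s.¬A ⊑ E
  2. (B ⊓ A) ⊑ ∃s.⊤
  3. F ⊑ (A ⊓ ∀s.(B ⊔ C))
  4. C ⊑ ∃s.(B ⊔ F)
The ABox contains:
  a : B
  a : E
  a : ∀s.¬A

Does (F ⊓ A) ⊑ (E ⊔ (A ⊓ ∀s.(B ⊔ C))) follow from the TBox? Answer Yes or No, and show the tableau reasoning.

Yes

1. (F ⊓ A) ⊑ (E ⊔ (A ⊓ ∀s.(B ⊔ C)))  ⇔  ((F ⊓ A) ⊓ (¬E ⊓ (¬A ⊔ ∃s.(¬B ⊓ ¬C)))) unsat w.r.t. T
   all branches close; clash {E, ¬E} at x₀
2. Hence (F ⊓ A) ⊑ (E ⊔ (A ⊓ ∀s.(B ⊔ C))): entailed.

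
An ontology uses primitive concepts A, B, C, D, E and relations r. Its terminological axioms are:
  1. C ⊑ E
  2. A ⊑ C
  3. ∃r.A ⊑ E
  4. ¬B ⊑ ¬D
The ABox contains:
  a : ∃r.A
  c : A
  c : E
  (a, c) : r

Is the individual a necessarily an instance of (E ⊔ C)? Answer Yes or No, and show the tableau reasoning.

Yes

1. a : (E ⊔ C)?  L(a) = {∃r.A} ∪ {(¬E ⊓ ¬C)}
   clash {C, ¬C} at a — a ∈ (E ⊔ C)
2. Hence a : (E ⊔ C): entailed.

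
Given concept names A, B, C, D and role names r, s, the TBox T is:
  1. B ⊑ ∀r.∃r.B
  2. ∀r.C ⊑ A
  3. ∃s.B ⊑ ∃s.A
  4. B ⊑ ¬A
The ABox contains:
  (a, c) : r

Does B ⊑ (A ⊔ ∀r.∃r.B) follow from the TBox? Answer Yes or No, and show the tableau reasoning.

1. B ⊑ (A ⊔ ∀r.∃r.B)  ⇔  (B ⊓ (¬A ⊓ ∃r.∀r.¬B)) unsat w.r.t. T
   all branches close; clash {A, ¬A} at x₀
2. Hence B ⊑ (A ⊔ ∀r.∃r.B): entailed.

Yes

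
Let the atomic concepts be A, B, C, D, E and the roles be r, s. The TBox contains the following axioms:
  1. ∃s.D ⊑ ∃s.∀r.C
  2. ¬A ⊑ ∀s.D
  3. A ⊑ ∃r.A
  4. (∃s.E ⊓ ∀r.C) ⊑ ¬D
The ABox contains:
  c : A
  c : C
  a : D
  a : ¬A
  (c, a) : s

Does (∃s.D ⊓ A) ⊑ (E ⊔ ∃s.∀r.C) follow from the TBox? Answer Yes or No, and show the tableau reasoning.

1. (∃s.D ⊓ A) ⊑ (E ⊔ ∃s.∀r.C)  ⇔  ((∃s.D ⊓ A) ⊓ (¬E ⊓ ∀s.∃r.¬C)) unsat w.r.t. T
   all branches close; clash {C, ¬C} at an ∃-successor
2. Hence (∃s.D ⊓ A) ⊑ (E ⊔ ∃s.∀r.C): entailed.

Yes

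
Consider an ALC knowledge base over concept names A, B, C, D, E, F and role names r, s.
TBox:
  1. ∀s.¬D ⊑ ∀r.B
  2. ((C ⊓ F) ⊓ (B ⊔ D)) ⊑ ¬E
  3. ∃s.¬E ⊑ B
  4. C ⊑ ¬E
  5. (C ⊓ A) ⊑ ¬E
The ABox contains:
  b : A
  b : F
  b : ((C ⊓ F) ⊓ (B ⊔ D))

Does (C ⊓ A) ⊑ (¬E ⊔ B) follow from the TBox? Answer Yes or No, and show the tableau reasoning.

1. (C ⊓ A) ⊑ (¬E ⊔ B)  ⇔  ((C ⊓ A) ⊓ (E ⊓ ¬B)) unsat w.r.t. T
   all branches close; clash {E, ¬E} at x₀
2. Hence (C ⊓ A) ⊑ (¬E ⊔ B): entailed.

Yes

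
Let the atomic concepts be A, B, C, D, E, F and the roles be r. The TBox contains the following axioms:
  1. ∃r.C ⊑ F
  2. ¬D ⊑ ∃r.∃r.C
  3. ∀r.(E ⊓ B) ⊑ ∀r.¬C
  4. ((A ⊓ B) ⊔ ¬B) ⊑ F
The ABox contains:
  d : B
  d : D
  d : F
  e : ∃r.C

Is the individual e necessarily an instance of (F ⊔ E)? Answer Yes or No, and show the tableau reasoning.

Yes

1. e : (F ⊔ E)?  L(e) = {∃r.C} ∪ {(¬F ⊓ ¬E)}
   clash {F, ¬F} at e — e ∈ (F ⊔ E)
2. Hence e : (F ⊔ E): entailed.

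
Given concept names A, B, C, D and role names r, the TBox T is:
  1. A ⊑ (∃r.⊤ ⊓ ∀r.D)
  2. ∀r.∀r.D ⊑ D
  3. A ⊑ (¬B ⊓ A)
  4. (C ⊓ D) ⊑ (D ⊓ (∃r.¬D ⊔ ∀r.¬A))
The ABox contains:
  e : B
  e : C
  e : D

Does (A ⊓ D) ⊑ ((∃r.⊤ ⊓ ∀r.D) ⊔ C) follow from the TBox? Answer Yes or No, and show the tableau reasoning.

1. (A ⊓ D) ⊑ ((∃r.⊤ ⊓ ∀r.D) ⊔ C)  ⇔  ((A ⊓ D) ⊓ ((∀r.⊥ ⊔ ∃r.¬D) ⊓ ¬C)) unsat w.r.t. T
   all branches close; clash {D, ¬D} at an ∃-successor
2. Hence (A ⊓ D) ⊑ ((∃r.⊤ ⊓ ∀r.D) ⊔ C): entailed.

Yes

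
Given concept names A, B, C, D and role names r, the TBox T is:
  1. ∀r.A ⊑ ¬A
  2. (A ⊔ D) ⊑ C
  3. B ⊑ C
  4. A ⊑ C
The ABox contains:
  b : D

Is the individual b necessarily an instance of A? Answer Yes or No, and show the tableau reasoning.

No

1. b : A?  L(b) = {D} ∪ {¬A}
   open: L(b) ⊇ {C, D, ¬A, ¬B} — b ∉ A possible
2. Hence b : A: not entailed.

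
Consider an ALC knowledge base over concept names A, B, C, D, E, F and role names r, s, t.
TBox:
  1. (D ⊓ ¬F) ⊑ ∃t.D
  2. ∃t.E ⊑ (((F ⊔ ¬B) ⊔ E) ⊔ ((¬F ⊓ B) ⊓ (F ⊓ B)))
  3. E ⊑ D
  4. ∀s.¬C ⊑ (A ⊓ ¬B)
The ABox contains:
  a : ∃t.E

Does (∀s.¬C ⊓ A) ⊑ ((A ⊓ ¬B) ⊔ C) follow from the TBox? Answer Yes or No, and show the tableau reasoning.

1. (∀s.¬C ⊓ A) ⊑ ((A ⊓ ¬B) ⊔ C)  ⇔  ((∀s.¬C ⊓ A) ⊓ ((¬A ⊔ B) ⊓ ¬C)) unsat w.r.t. T
   all branches close; clash {B, ¬B} at x₀
2. Hence (∀s.¬C ⊓ A) ⊑ ((A ⊓ ¬B) ⊔ C): entailed.

Yes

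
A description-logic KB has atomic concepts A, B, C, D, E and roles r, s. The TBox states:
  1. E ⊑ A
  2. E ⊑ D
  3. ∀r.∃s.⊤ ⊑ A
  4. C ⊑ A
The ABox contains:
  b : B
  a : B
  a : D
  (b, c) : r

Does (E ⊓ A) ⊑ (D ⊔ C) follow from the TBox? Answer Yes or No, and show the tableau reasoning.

1. (E ⊓ A) ⊑ (D ⊔ C)  ⇔  ((E ⊓ A) ⊓ (¬D ⊓ ¬C)) unsat w.r.t. T
   all branches close; clash {D, ¬D} at x₀
2. Hence (E ⊓ A) ⊑ (D ⊔ C): entailed.

Yes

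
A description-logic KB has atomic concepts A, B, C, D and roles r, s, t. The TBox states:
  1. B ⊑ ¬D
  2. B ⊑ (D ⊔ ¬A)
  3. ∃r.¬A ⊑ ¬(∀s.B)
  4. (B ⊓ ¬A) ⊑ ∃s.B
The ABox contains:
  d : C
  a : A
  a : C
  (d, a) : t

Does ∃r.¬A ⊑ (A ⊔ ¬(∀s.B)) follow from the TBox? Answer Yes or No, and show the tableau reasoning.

1. ∃r.¬A ⊑ (A ⊔ ¬(∀s.B))  ⇔  (∃r.¬A ⊓ (¬A ⊓ ∀s.B)) unsat w.r.t. T
   all branches close; clash {B, ¬B} at an ∃-successor
2. Hence ∃r.¬A ⊑ (A ⊔ ¬(∀s.B)): entailed.

Yes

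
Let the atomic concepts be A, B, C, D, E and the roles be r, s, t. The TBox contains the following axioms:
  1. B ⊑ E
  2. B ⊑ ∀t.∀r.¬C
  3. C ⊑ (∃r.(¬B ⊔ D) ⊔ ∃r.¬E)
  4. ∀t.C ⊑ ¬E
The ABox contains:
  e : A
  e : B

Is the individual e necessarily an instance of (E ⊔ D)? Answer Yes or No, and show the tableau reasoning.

Yes

1. e : (E ⊔ D)?  L(e) = {A, B} ∪ {(¬E ⊓ ¬D)}
   clash {E, ¬E} at e — e ∈ (E ⊔ D)
2. Hence e : (E ⊔ D): entailed.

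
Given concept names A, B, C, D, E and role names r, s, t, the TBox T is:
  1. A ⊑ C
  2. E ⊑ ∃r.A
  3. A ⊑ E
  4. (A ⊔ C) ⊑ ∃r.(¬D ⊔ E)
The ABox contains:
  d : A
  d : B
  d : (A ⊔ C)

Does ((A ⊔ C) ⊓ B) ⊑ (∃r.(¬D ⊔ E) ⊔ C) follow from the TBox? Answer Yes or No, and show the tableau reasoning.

1. ((A ⊔ C) ⊓ B) ⊑ (∃r.(¬D ⊔ E) ⊔ C)  ⇔  (((A ⊔ C) ⊓ B) ⊓ (∀r.(D ⊓ ¬E) ⊓ ¬C)) unsat w.r.t. T
   all branches close; clash {C, ¬C} at x₀
2. Hence ((A ⊔ C) ⊓ B) ⊑ (∃r.(¬D ⊔ E) ⊔ C): entailed.

Yes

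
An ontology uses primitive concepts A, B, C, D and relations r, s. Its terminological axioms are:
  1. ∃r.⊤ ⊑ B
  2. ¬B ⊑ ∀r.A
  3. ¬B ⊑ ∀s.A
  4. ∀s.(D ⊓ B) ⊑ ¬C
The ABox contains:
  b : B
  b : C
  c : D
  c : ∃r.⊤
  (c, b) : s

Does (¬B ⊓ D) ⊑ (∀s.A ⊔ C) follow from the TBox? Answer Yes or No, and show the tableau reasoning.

1. (¬B ⊓ D) ⊑ (∀s.A ⊔ C)  ⇔  ((¬B ⊓ D) ⊓ (∃s.¬A ⊓ ¬C)) unsat w.r.t. T
   all branches close; clash {B, ¬B} at x₀
2. Hence (¬B ⊓ D) ⊑ (∀s.A ⊔ C): entailed.

Yes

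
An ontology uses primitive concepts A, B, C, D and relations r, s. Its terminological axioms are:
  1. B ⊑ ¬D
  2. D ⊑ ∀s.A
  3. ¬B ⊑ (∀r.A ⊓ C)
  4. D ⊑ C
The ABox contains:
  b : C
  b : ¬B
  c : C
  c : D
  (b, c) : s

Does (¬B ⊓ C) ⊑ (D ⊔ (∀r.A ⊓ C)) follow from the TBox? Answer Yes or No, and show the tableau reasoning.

Yes

1. (¬B ⊓ C) ⊑ (D ⊔ (∀r.A ⊓ C))  ⇔  ((¬B ⊓ C) ⊓ (¬D ⊓ (∃r.¬A ⊔ ¬C))) unsat w.r.t. T
   all branches close; clash {C, ¬C} at x₀
2. Hence (¬B ⊓ C) ⊑ (D ⊔ (∀r.A ⊓ C)): entailed.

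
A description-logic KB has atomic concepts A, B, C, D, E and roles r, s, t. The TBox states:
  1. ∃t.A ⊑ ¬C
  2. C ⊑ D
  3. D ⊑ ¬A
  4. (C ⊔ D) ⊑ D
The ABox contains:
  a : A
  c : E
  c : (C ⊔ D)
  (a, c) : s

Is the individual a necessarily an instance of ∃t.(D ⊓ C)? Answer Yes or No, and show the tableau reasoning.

1. a : ∃t.(D ⊓ C)?  L(a) = {A} ∪ {∀t.(¬D ⊔ ¬C)}
   open: L(a) ⊇ {A, ¬C, ¬D, ∀t.(¬D ⊔ ¬C)} — a ∉ ∃t.(D ⊓ C) possible
2. Hence a : ∃t.(D ⊓ C): not entailed.

No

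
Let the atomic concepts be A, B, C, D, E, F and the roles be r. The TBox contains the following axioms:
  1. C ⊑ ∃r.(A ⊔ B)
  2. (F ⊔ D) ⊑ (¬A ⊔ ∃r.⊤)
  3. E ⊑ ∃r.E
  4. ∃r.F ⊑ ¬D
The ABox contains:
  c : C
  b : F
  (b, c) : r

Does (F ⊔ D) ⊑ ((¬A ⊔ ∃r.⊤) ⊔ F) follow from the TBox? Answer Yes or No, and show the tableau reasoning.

1. (F ⊔ D) ⊑ ((¬A ⊔ ∃r.⊤) ⊔ F)  ⇔  ((F ⊔ D) ⊓ ((A ⊓ ∀r.⊥) ⊓ ¬F)) unsat w.r.t. T
   all branches close; clash {D, ¬D} at x₀
2. Hence (F ⊔ D) ⊑ ((¬A ⊔ ∃r.⊤) ⊔ F): entailed.

Yes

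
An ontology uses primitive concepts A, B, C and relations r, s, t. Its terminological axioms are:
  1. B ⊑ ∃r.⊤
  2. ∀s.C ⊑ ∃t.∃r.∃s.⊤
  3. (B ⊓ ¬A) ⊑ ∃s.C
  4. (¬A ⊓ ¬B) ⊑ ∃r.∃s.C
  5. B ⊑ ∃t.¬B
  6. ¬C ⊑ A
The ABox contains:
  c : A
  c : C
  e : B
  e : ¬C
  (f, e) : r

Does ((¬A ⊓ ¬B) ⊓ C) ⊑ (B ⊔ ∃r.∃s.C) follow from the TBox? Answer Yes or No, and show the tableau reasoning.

Yes

1. ((¬A ⊓ ¬B) ⊓ C) ⊑ (B ⊔ ∃r.∃s.C)  ⇔  (((¬A ⊓ ¬B) ⊓ C) ⊓ (¬B ⊓ ∀r.∀s.¬C)) unsat w.r.t. T
   all branches close; clash {C, ¬C} at an ∃-successor
2. Hence ((¬A ⊓ ¬B) ⊓ C) ⊑ (B ⊔ ∃r.∃s.C): entailed.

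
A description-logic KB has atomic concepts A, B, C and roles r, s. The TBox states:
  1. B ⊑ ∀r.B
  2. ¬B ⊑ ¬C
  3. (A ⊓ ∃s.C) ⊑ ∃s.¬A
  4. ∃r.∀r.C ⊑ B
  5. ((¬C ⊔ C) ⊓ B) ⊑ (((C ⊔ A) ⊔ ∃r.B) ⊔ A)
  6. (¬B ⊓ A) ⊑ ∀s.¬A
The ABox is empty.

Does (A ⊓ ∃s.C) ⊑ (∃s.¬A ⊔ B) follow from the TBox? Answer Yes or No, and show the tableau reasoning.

1. (A ⊓ ∃s.C) ⊑ (∃s.¬A ⊔ B)  ⇔  ((A ⊓ ∃s.C) ⊓ (∀s.A ⊓ ¬B)) unsat w.r.t. T
   all branches close; clash {B, ¬B} at x₀
2. Hence (A ⊓ ∃s.C) ⊑ (∃s.¬A ⊔ B): entailed.

Yes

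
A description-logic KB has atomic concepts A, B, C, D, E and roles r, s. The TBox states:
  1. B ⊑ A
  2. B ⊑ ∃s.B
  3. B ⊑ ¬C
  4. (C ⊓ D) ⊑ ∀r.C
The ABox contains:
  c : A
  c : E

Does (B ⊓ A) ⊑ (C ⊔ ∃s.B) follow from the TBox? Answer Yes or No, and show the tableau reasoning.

1. (B ⊓ A) ⊑ (C ⊔ ∃s.B)  ⇔  ((B ⊓ A) ⊓ (¬C ⊓ ∀s.¬B)) unsat w.r.t. T
   all branches close; clash {B, ¬B} at an ∃-successor
2. Hence (B ⊓ A) ⊑ (C ⊔ ∃s.B): entailed.

Yes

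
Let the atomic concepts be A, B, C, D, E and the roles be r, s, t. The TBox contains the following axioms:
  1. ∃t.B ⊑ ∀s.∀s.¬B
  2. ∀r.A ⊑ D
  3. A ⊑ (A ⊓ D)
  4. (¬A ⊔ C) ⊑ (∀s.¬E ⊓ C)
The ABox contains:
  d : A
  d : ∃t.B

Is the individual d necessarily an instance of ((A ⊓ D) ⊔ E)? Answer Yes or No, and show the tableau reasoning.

Yes

1. d : ((A ⊓ D) ⊔ E)?  L(d) = {A, ∃t.B} ∪ {((¬A ⊔ ¬D) ⊓ ¬E)}
   clash {D, ¬D} at d — d ∈ ((A ⊓ D) ⊔ E)
2. Hence d : ((A ⊓ D) ⊔ E): entailed.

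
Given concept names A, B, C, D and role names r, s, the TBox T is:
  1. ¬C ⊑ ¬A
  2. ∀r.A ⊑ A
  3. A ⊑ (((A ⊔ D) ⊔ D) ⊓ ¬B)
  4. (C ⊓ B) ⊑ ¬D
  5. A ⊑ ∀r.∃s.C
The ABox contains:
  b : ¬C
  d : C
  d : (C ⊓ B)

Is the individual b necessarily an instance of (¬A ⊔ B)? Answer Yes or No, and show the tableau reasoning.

Yes

1. b : (¬A ⊔ B)?  L(b) = {¬C} ∪ {(A ⊓ ¬B)}
   clash {A, ¬A} at b — b ∈ (¬A ⊔ B)
2. Hence b : (¬A ⊔ B): entailed.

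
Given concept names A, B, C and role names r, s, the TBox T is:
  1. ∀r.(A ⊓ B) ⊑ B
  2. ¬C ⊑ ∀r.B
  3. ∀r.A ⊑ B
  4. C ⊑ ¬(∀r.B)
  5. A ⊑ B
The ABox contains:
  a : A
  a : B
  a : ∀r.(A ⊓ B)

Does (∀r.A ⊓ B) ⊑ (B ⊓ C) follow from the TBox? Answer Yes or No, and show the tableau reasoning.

1. (∀r.A ⊓ B) ⊑ (B ⊓ C)  ⇔  ((∀r.A ⊓ B) ⊓ (¬B ⊔ ¬C)) unsat w.r.t. T
   open: L(x₀) ⊇ {B, ¬C, ∀r.A, ∀r.B}
2. Hence (∀r.A ⊓ B) ⊑ (B ⊓ C): not entailed.

No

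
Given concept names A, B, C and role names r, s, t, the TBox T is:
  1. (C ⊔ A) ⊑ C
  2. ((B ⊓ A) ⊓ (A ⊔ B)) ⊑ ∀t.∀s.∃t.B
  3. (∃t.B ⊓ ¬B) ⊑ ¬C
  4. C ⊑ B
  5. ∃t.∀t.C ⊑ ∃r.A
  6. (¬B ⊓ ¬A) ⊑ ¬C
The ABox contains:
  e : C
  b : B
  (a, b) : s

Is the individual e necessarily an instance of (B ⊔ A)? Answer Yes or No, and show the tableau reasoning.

1. e : (B ⊔ A)?  L(e) = {C} ∪ {(¬B ⊓ ¬A)}
   clash {C, ¬C} at e — e ∈ (B ⊔ A)
2. Hence e : (B ⊔ A): entailed.

Yes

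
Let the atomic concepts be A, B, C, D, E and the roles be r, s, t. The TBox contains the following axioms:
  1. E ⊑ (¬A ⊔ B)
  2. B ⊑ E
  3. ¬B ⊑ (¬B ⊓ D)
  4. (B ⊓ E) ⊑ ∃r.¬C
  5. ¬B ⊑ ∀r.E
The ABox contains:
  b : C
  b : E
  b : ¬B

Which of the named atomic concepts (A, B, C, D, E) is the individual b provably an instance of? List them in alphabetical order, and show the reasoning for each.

{C, D, E}

1. b : A?  L(b) = {C, E, ¬B} ∪ {¬A}
   apply at b: E⊑(¬A ⊔ B); ¬B⊑(¬B ⊓ D); ¬B⊑∀r.E
   open: L(b) ⊇ {C, D, E, ¬A, ¬B, …} — b ∉ A possible
2. b : B?  L(b) = {C, E, ¬B} ∪ {¬B}
   apply at b: E⊑(¬A ⊔ B); ¬B⊑(¬B ⊓ D); ¬B⊑∀r.E
   open: L(b) ⊇ {C, D, E, ¬A, ¬B, …} — b ∉ B possible
3. b : C?  L(b) = {C, E, ¬B} ∪ {¬C}
   clash {C, ¬C} at b — b ∈ C
4. b : D?  L(b) = {C, E, ¬B} ∪ {¬D}
   clash {D, ¬D} at b — b ∈ D
5. b : E?  L(b) = {C, E, ¬B} ∪ {¬E}
   clash {E, ¬E} at b — b ∈ E
6. Entailed for b: {C, D, E}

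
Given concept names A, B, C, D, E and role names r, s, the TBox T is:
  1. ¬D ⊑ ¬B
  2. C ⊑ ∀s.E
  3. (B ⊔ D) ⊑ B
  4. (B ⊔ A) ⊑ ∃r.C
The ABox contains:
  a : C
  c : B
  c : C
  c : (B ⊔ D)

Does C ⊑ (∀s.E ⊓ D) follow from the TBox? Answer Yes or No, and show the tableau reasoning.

No

1. C ⊑ (∀s.E ⊓ D)  ⇔  (C ⊓ (∃s.¬E ⊔ ¬D)) unsat w.r.t. T
   apply at x₀: C⊑∀s.E
   open: L(x₀) ⊇ {C, ¬A, ¬B, ¬D, ∀s.E}
2. Hence C ⊑ (∀s.E ⊓ D): not entailed.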